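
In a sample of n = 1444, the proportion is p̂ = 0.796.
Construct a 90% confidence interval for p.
(0.779, 0.813)

Proportion CI:
SE = √(p̂(1-p̂)/n) = √(0.796 · 0.204 / 1444) = 0.01060

z* = 1.645
Margin = z* · SE = 1.645 · 0.01060 = 0.0174

CI: 0.796 ± 0.0174 = (0.779, 0.813)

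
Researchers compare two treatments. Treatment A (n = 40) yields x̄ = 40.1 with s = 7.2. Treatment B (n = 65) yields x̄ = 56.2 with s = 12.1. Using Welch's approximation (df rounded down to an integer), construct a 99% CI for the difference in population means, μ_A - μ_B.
(-21.04, -11.16)

Difference: x̄₁ - x̄₂ = -16.10
SE = √(s₁²/n₁ + s₂²/n₂) = √(7.2²/40 + 12.1²/65) = 1.8837
df = 102.92 → 102 (Welch–Satterthwaite, rounded down)
t* = 2.625

CI: -16.10 ± 2.625 · 1.8837 = -16.10 ± 4.94 = (-21.04, -11.16)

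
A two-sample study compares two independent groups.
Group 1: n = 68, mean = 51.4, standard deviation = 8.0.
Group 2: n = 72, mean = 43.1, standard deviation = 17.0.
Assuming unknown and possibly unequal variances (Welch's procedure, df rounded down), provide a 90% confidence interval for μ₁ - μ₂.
(4.60, 12.00)

Difference: x̄₁ - x̄₂ = 8.30
SE = √(s₁²/n₁ + s₂²/n₂) = √(8.0²/68 + 17.0²/72) = 2.2260
df = 102.24 → 102 (Welch–Satterthwaite, rounded down)
t* = 1.660

CI: 8.30 ± 1.660 · 2.2260 = 8.30 ± 3.70 = (4.60, 12.00)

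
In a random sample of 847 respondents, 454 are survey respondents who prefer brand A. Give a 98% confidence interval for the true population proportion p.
(0.496, 0.576)

Proportion CI:
p̂ = 454/847 = 0.53601
SE = √(p̂(1-p̂)/n) = √(0.53601 · 0.46399 / 847) = 0.01714

z* = 2.326
Margin = z* · SE = 2.326 · 0.01714 = 0.0399

CI: 0.53601 ± 0.0399 = (0.496, 0.576)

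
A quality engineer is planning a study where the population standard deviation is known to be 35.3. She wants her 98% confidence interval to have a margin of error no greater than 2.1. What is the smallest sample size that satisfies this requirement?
n ≥ 1529

For margin E ≤ 2.1:
n ≥ (z* · σ / E)²
n ≥ (2.326 · 35.3 / 2.1)²
n ≥ 1528.73

Minimum n = 1529 (rounding up)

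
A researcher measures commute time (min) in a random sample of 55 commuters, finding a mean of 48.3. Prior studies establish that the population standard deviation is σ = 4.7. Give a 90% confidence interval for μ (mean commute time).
(47.26, 49.34)

z-interval (σ known):
z* = 1.645 for 90% confidence

Margin of error = z* · σ/√n = 1.645 · 4.7/√55 = 1.04

CI: (48.3 - 1.04, 48.3 + 1.04) = (47.26, 49.34)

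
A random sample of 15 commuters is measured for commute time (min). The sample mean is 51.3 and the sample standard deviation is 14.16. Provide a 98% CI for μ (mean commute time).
(41.71, 60.89)

t-interval (σ unknown):
df = n - 1 = 14
t* = 2.624 for 98% confidence

Margin of error = t* · s/√n = 2.624 · 14.16/√15 = 9.59

CI: (41.71, 60.89)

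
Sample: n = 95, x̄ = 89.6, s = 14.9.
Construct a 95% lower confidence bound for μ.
μ ≥ 87.06

Lower bound (one-sided):
t* = 1.661 (one-sided for 95%)
Lower bound = x̄ - t* · s/√n = 89.6 - 1.661 · 14.9/√95 = 87.06

We are 95% confident that μ ≥ 87.06.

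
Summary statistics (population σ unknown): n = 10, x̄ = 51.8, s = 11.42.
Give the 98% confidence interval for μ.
(41.61, 61.99)

t-interval (σ unknown):
df = n - 1 = 9
t* = 2.821 for 98% confidence

Margin of error = t* · s/√n = 2.821 · 11.42/√10 = 10.19

CI: (41.61, 61.99)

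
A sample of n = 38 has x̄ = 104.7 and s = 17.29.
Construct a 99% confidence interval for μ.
(97.08, 112.32)

t-interval (σ unknown):
df = n - 1 = 37
t* = 2.715 for 99% confidence

Margin of error = t* · s/√n = 2.715 · 17.29/√38 = 7.62

CI: (97.08, 112.32)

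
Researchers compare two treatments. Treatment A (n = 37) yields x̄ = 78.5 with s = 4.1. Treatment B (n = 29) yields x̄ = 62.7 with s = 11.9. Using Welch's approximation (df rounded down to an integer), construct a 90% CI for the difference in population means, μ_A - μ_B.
(11.89, 19.71)

Difference: x̄₁ - x̄₂ = 15.80
SE = √(s₁²/n₁ + s₂²/n₂) = √(4.1²/37 + 11.9²/29) = 2.3103
df = 33.23 → 33 (Welch–Satterthwaite, rounded down)
t* = 1.692

CI: 15.80 ± 1.692 · 2.3103 = 15.80 ± 3.91 = (11.89, 19.71)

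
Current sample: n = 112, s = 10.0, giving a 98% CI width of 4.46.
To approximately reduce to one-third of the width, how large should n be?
n ≈ 1008

CI width ∝ 1/√n
To reduce width by factor 3, need √n to grow by 3 → need 3² = 9 times as many samples.

Current: n = 112, width = 4.46
New: n = 1008, width ≈ 1.47

Width reduced by factor of 4.46/1.47 = 3.03.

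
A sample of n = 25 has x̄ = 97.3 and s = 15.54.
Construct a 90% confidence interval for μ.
(91.98, 102.62)

t-interval (σ unknown):
df = n - 1 = 24
t* = 1.711 for 90% confidence

Margin of error = t* · s/√n = 1.711 · 15.54/√25 = 5.32

CI: (91.98, 102.62)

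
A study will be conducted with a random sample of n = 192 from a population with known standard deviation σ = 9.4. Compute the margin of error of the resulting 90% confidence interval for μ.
Margin of error = 1.12

Margin of error = z* · σ/√n
= 1.645 · 9.4/√192
= 1.645 · 9.4/13.8564
= 1.12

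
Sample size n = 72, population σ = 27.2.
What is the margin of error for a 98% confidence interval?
Margin of error = 7.46

Margin of error = z* · σ/√n
= 2.326 · 27.2/√72
= 2.326 · 27.2/8.4853
= 7.46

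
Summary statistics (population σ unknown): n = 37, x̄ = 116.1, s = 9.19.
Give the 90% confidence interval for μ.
(113.55, 118.65)

t-interval (σ unknown):
df = n - 1 = 36
t* = 1.688 for 90% confidence

Margin of error = t* · s/√n = 1.688 · 9.19/√37 = 2.55

CI: (113.55, 118.65)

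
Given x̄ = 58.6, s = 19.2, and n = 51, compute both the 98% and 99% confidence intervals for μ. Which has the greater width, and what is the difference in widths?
99% CI is wider by 1.48

df = 50
98% CI: t* = 2.403, (52.14, 65.06), width = 2 · t* · s/√n = 12.92
99% CI: t* = 2.678, (51.40, 65.80), width = 2 · t* · s/√n = 14.40

The 99% CI is wider by 14.40 - 12.92 = 1.48.
Higher confidence requires a wider interval.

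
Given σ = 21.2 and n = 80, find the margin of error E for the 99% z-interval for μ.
Margin of error = 6.11

Margin of error = z* · σ/√n
= 2.576 · 21.2/√80
= 2.576 · 21.2/8.9443
= 6.11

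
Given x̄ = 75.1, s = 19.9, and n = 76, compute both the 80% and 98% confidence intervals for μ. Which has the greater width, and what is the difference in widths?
98% CI is wider by 4.95

df = 75
80% CI: t* = 1.293, (72.15, 78.05), width = 2 · t* · s/√n = 5.90
98% CI: t* = 2.377, (69.67, 80.53), width = 2 · t* · s/√n = 10.85

The 98% CI is wider by 10.85 - 5.90 = 4.95.
Higher confidence requires a wider interval.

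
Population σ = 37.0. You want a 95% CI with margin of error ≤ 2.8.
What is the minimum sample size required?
n ≥ 671

For margin E ≤ 2.8:
n ≥ (z* · σ / E)²
n ≥ (1.960 · 37.0 / 2.8)²
n ≥ 670.81

Minimum n = 671 (rounding up)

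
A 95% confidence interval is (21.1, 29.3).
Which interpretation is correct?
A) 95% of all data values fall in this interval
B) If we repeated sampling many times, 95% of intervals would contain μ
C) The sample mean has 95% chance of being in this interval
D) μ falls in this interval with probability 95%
B

A) Wrong — a CI is about the parameter μ, not individual data values.
B) Correct — this is the frequentist long-run coverage interpretation.
C) Wrong — x̄ is observed and sits in the interval by construction.
D) Wrong — μ is fixed; the randomness lives in the interval, not in μ.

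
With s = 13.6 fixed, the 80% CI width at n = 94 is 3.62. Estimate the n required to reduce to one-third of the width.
n ≈ 846

CI width ∝ 1/√n
To reduce width by factor 3, need √n to grow by 3 → need 3² = 9 times as many samples.

Current: n = 94, width = 3.62
New: n = 846, width ≈ 1.20

Width reduced by factor of 3.62/1.20 = 3.02.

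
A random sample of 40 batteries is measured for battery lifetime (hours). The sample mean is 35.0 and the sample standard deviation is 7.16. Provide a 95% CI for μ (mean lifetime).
(32.71, 37.29)

t-interval (σ unknown):
df = n - 1 = 39
t* = 2.023 for 95% confidence

Margin of error = t* · s/√n = 2.023 · 7.16/√40 = 2.29

CI: (32.71, 37.29)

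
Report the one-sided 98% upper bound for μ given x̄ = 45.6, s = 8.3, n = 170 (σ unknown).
μ ≤ 46.92

Upper bound (one-sided):
t* = 2.070 (one-sided for 98%)
Upper bound = x̄ + t* · s/√n = 45.6 + 2.070 · 8.3/√170 = 46.92

We are 98% confident that μ ≤ 46.92.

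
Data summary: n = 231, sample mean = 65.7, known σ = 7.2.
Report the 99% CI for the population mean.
(64.48, 66.92)

z-interval (σ known):
z* = 2.576 for 99% confidence

Margin of error = z* · σ/√n = 2.576 · 7.2/√231 = 1.22

CI: (65.7 - 1.22, 65.7 + 1.22) = (64.48, 66.92)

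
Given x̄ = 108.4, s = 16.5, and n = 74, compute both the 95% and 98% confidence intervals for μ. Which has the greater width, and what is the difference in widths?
98% CI is wider by 1.48

df = 73
95% CI: t* = 1.993, (104.58, 112.22), width = 2 · t* · s/√n = 7.65
98% CI: t* = 2.379, (103.84, 112.96), width = 2 · t* · s/√n = 9.13

The 98% CI is wider by 9.13 - 7.65 = 1.48.
Higher confidence requires a wider interval.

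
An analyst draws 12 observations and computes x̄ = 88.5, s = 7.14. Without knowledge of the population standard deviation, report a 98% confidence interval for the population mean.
(82.90, 94.10)

t-interval (σ unknown):
df = n - 1 = 11
t* = 2.718 for 98% confidence

Margin of error = t* · s/√n = 2.718 · 7.14/√12 = 5.60

CI: (82.90, 94.10)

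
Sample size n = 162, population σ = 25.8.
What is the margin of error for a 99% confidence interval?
Margin of error = 5.22

Margin of error = z* · σ/√n
= 2.576 · 25.8/√162
= 2.576 · 25.8/12.7279
= 5.22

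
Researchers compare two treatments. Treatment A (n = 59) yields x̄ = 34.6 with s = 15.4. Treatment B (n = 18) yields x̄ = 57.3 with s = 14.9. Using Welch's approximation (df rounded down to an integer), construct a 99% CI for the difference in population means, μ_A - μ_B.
(-33.87, -11.53)

Difference: x̄₁ - x̄₂ = -22.70
SE = √(s₁²/n₁ + s₂²/n₂) = √(15.4²/59 + 14.9²/18) = 4.0440
df = 28.98 → 28 (Welch–Satterthwaite, rounded down)
t* = 2.763

CI: -22.70 ± 2.763 · 4.0440 = -22.70 ± 11.17 = (-33.87, -11.53)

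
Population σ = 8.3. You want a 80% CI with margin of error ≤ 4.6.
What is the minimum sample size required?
n ≥ 6

For margin E ≤ 4.6:
n ≥ (z* · σ / E)²
n ≥ (1.282 · 8.3 / 4.6)²
n ≥ 5.35

Minimum n = 6 (rounding up)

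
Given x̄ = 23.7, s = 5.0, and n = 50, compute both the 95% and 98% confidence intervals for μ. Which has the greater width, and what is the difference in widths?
98% CI is wider by 0.56

df = 49
95% CI: t* = 2.010, (22.28, 25.12), width = 2 · t* · s/√n = 2.84
98% CI: t* = 2.405, (22.00, 25.40), width = 2 · t* · s/√n = 3.40

The 98% CI is wider by 3.40 - 2.84 = 0.56.
Higher confidence requires a wider interval.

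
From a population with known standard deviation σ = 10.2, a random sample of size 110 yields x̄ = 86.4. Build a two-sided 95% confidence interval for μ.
(84.49, 88.31)

z-interval (σ known):
z* = 1.960 for 95% confidence

Margin of error = z* · σ/√n = 1.960 · 10.2/√110 = 1.91

CI: (86.4 - 1.91, 86.4 + 1.91) = (84.49, 88.31)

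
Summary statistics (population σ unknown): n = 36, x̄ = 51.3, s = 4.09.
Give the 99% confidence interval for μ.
(49.44, 53.16)

t-interval (σ unknown):
df = n - 1 = 35
t* = 2.724 for 99% confidence

Margin of error = t* · s/√n = 2.724 · 4.09/√36 = 1.86

CI: (49.44, 53.16)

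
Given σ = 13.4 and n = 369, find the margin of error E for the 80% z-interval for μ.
Margin of error = 0.89

Margin of error = z* · σ/√n
= 1.282 · 13.4/√369
= 1.282 · 13.4/19.2094
= 0.89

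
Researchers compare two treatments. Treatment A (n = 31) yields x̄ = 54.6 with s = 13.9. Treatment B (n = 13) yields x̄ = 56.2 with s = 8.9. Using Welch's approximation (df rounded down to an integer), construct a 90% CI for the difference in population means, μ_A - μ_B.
(-7.54, 4.34)

Difference: x̄₁ - x̄₂ = -1.60
SE = √(s₁²/n₁ + s₂²/n₂) = √(13.9²/31 + 8.9²/13) = 3.5108
df = 34.62 → 34 (Welch–Satterthwaite, rounded down)
t* = 1.691

CI: -1.60 ± 1.691 · 3.5108 = -1.60 ± 5.94 = (-7.54, 4.34)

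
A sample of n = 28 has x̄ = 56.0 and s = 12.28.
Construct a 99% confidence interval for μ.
(49.57, 62.43)

t-interval (σ unknown):
df = n - 1 = 27
t* = 2.771 for 99% confidence

Margin of error = t* · s/√n = 2.771 · 12.28/√28 = 6.43

CI: (49.57, 62.43)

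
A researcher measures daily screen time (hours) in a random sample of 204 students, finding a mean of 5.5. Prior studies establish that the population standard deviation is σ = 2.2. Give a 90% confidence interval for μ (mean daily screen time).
(5.25, 5.75)

z-interval (σ known):
z* = 1.645 for 90% confidence

Margin of error = z* · σ/√n = 1.645 · 2.2/√204 = 0.25

CI: (5.5 - 0.25, 5.5 + 0.25) = (5.25, 5.75)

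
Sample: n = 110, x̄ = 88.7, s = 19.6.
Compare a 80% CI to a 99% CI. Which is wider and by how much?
99% CI is wider by 4.98

df = 109
80% CI: t* = 1.289, (86.29, 91.11), width = 2 · t* · s/√n = 4.82
99% CI: t* = 2.622, (83.80, 93.60), width = 2 · t* · s/√n = 9.80

The 99% CI is wider by 9.80 - 4.82 = 4.98.
Higher confidence requires a wider interval.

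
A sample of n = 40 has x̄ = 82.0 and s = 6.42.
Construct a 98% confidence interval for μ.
(79.54, 84.46)

t-interval (σ unknown):
df = n - 1 = 39
t* = 2.426 for 98% confidence

Margin of error = t* · s/√n = 2.426 · 6.42/√40 = 2.46

CI: (79.54, 84.46)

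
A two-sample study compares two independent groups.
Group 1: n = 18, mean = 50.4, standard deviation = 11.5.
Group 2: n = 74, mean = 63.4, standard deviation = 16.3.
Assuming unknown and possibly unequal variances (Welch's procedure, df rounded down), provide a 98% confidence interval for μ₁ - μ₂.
(-21.06, -4.94)

Difference: x̄₁ - x̄₂ = -13.00
SE = √(s₁²/n₁ + s₂²/n₂) = √(11.5²/18 + 16.3²/74) = 3.3072
df = 35.69 → 35 (Welch–Satterthwaite, rounded down)
t* = 2.438

CI: -13.00 ± 2.438 · 3.3072 = -13.00 ± 8.06 = (-21.06, -4.94)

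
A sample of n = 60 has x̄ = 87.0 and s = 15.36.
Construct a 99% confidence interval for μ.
(81.72, 92.28)

t-interval (σ unknown):
df = n - 1 = 59
t* = 2.662 for 99% confidence

Margin of error = t* · s/√n = 2.662 · 15.36/√60 = 5.28

CI: (81.72, 92.28)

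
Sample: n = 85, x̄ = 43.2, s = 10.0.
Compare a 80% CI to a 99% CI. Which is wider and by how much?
99% CI is wider by 2.92

df = 84
80% CI: t* = 1.292, (41.80, 44.60), width = 2 · t* · s/√n = 2.80
99% CI: t* = 2.636, (40.34, 46.06), width = 2 · t* · s/√n = 5.72

The 99% CI is wider by 5.72 - 2.80 = 2.92.
Higher confidence requires a wider interval.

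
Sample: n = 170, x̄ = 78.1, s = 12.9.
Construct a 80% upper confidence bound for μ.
μ ≤ 78.94

Upper bound (one-sided):
t* = 0.844 (one-sided for 80%)
Upper bound = x̄ + t* · s/√n = 78.1 + 0.844 · 12.9/√170 = 78.94

We are 80% confident that μ ≤ 78.94.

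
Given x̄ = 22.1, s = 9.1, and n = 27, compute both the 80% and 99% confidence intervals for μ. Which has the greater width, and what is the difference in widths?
99% CI is wider by 5.12

df = 26
80% CI: t* = 1.315, (19.80, 24.40), width = 2 · t* · s/√n = 4.61
99% CI: t* = 2.779, (17.23, 26.97), width = 2 · t* · s/√n = 9.73

The 99% CI is wider by 9.73 - 4.61 = 5.12.
Higher confidence requires a wider interval.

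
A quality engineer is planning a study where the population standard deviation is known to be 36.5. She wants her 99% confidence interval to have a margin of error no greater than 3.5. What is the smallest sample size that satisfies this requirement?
n ≥ 722

For margin E ≤ 3.5:
n ≥ (z* · σ / E)²
n ≥ (2.576 · 36.5 / 3.5)²
n ≥ 721.67

Minimum n = 722 (rounding up)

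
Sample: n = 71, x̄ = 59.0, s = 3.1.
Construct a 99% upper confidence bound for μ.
μ ≤ 59.88

Upper bound (one-sided):
t* = 2.381 (one-sided for 99%)
Upper bound = x̄ + t* · s/√n = 59.0 + 2.381 · 3.1/√71 = 59.88

We are 99% confident that μ ≤ 59.88.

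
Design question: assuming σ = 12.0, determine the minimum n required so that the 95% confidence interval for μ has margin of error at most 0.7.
n ≥ 1129

For margin E ≤ 0.7:
n ≥ (z* · σ / E)²
n ≥ (1.960 · 12.0 / 0.7)²
n ≥ 1128.96

Minimum n = 1129 (rounding up)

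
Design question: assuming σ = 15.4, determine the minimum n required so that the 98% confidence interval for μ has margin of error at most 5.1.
n ≥ 50

For margin E ≤ 5.1:
n ≥ (z* · σ / E)²
n ≥ (2.326 · 15.4 / 5.1)²
n ≥ 49.33

Minimum n = 50 (rounding up)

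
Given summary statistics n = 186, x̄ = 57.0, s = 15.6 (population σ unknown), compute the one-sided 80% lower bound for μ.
μ ≥ 56.03

Lower bound (one-sided):
t* = 0.844 (one-sided for 80%)
Lower bound = x̄ - t* · s/√n = 57.0 - 0.844 · 15.6/√186 = 56.03

We are 80% confident that μ ≥ 56.03.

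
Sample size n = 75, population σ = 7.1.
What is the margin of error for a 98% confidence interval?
Margin of error = 1.91

Margin of error = z* · σ/√n
= 2.326 · 7.1/√75
= 2.326 · 7.1/8.6603
= 1.91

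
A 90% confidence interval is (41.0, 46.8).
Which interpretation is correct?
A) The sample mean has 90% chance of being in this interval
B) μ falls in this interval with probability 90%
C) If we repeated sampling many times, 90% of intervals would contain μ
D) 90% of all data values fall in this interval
C

A) Wrong — x̄ is observed and sits in the interval by construction.
B) Wrong — μ is fixed; the randomness lives in the interval, not in μ.
C) Correct — this is the frequentist long-run coverage interpretation.
D) Wrong — a CI is about the parameter μ, not individual data values.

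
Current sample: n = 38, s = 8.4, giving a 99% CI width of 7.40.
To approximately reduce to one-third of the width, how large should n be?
n ≈ 342

CI width ∝ 1/√n
To reduce width by factor 3, need √n to grow by 3 → need 3² = 9 times as many samples.

Current: n = 38, width = 7.40
New: n = 342, width ≈ 2.35

Width reduced by factor of 7.40/2.35 = 3.15.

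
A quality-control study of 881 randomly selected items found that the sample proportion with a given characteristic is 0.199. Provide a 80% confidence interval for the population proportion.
(0.182, 0.216)

Proportion CI:
SE = √(p̂(1-p̂)/n) = √(0.199 · 0.801 / 881) = 0.01345

z* = 1.282
Margin = z* · SE = 1.282 · 0.01345 = 0.0172

CI: 0.199 ± 0.0172 = (0.182, 0.216)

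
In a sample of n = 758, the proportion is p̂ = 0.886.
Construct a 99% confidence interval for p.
(0.856, 0.916)

Proportion CI:
SE = √(p̂(1-p̂)/n) = √(0.886 · 0.114 / 758) = 0.01154

z* = 2.576
Margin = z* · SE = 2.576 · 0.01154 = 0.0297

CI: 0.886 ± 0.0297 = (0.856, 0.916)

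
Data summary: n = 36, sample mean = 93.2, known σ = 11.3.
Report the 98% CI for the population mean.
(88.82, 97.58)

z-interval (σ known):
z* = 2.326 for 98% confidence

Margin of error = z* · σ/√n = 2.326 · 11.3/√36 = 4.38

CI: (93.2 - 4.38, 93.2 + 4.38) = (88.82, 97.58)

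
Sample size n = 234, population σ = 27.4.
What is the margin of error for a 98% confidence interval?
Margin of error = 4.17

Margin of error = z* · σ/√n
= 2.326 · 27.4/√234
= 2.326 · 27.4/15.2971
= 4.17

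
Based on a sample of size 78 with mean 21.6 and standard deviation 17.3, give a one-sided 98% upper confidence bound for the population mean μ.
μ ≤ 25.69

Upper bound (one-sided):
t* = 2.089 (one-sided for 98%)
Upper bound = x̄ + t* · s/√n = 21.6 + 2.089 · 17.3/√78 = 25.69

We are 98% confident that μ ≤ 25.69.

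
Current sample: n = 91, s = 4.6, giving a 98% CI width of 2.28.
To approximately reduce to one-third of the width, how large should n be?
n ≈ 819

CI width ∝ 1/√n
To reduce width by factor 3, need √n to grow by 3 → need 3² = 9 times as many samples.

Current: n = 91, width = 2.28
New: n = 819, width ≈ 0.75

Width reduced by factor of 2.28/0.75 = 3.04.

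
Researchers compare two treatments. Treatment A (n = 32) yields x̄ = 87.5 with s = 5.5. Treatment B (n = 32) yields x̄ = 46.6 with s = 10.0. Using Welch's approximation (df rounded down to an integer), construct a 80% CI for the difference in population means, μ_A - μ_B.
(38.28, 43.52)

Difference: x̄₁ - x̄₂ = 40.90
SE = √(s₁²/n₁ + s₂²/n₂) = √(5.5²/32 + 10.0²/32) = 2.0175
df = 48.18 → 48 (Welch–Satterthwaite, rounded down)
t* = 1.299

CI: 40.90 ± 1.299 · 2.0175 = 40.90 ± 2.62 = (38.28, 43.52)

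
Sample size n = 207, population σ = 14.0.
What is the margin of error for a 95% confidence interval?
Margin of error = 1.91

Margin of error = z* · σ/√n
= 1.960 · 14.0/√207
= 1.960 · 14.0/14.3875
= 1.91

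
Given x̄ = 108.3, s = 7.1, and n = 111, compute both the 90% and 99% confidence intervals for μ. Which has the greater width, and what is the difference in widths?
99% CI is wider by 1.29

df = 110
90% CI: t* = 1.659, (107.18, 109.42), width = 2 · t* · s/√n = 2.24
99% CI: t* = 2.621, (106.53, 110.07), width = 2 · t* · s/√n = 3.53

The 99% CI is wider by 3.53 - 2.24 = 1.29.
Higher confidence requires a wider interval.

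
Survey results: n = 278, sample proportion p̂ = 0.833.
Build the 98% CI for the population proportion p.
(0.781, 0.885)

Proportion CI:
SE = √(p̂(1-p̂)/n) = √(0.833 · 0.167 / 278) = 0.02237

z* = 2.326
Margin = z* · SE = 2.326 · 0.02237 = 0.0520

CI: 0.833 ± 0.0520 = (0.781, 0.885)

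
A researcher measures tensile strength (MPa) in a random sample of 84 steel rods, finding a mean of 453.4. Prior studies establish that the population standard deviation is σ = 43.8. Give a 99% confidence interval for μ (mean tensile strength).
(441.09, 465.71)

z-interval (σ known):
z* = 2.576 for 99% confidence

Margin of error = z* · σ/√n = 2.576 · 43.8/√84 = 12.31

CI: (453.4 - 12.31, 453.4 + 12.31) = (441.09, 465.71)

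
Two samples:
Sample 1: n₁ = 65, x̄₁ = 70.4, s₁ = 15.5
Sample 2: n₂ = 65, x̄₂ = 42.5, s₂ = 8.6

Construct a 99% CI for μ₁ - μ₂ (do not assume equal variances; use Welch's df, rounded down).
(22.13, 33.67)

Difference: x̄₁ - x̄₂ = 27.90
SE = √(s₁²/n₁ + s₂²/n₂) = √(15.5²/65 + 8.6²/65) = 2.1986
df = 99.99 → 99 (Welch–Satterthwaite, rounded down)
t* = 2.626

CI: 27.90 ± 2.626 · 2.1986 = 27.90 ± 5.77 = (22.13, 33.67)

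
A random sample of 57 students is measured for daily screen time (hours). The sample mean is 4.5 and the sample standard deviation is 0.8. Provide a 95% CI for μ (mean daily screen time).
(4.29, 4.71)

t-interval (σ unknown):
df = n - 1 = 56
t* = 2.003 for 95% confidence

Margin of error = t* · s/√n = 2.003 · 0.8/√57 = 0.21

CI: (4.29, 4.71)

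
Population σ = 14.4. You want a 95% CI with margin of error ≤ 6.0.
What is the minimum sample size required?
n ≥ 23

For margin E ≤ 6.0:
n ≥ (z* · σ / E)²
n ≥ (1.960 · 14.4 / 6.0)²
n ≥ 22.13

Minimum n = 23 (rounding up)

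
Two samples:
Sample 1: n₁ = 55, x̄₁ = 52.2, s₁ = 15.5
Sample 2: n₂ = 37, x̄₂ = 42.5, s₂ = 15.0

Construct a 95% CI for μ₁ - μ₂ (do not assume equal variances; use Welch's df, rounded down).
(3.27, 16.13)

Difference: x̄₁ - x̄₂ = 9.70
SE = √(s₁²/n₁ + s₂²/n₂) = √(15.5²/55 + 15.0²/37) = 3.2325
df = 79.09 → 79 (Welch–Satterthwaite, rounded down)
t* = 1.990

CI: 9.70 ± 1.990 · 3.2325 = 9.70 ± 6.43 = (3.27, 16.13)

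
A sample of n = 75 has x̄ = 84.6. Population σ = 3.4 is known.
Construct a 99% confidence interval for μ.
(83.59, 85.61)

z-interval (σ known):
z* = 2.576 for 99% confidence

Margin of error = z* · σ/√n = 2.576 · 3.4/√75 = 1.01

CI: (84.6 - 1.01, 84.6 + 1.01) = (83.59, 85.61)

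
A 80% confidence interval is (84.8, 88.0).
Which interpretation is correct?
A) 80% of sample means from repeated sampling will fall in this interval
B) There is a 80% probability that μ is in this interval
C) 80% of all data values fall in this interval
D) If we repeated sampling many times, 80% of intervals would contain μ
D

A) Wrong — coverage applies to intervals containing μ, not to future x̄ values.
B) Wrong — μ is fixed; the randomness lives in the interval, not in μ.
C) Wrong — a CI is about the parameter μ, not individual data values.
D) Correct — this is the frequentist long-run coverage interpretation.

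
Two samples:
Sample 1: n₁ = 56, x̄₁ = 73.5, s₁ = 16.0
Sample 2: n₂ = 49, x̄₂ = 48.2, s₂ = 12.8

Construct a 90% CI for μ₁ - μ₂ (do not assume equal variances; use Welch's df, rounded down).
(20.63, 29.97)

Difference: x̄₁ - x̄₂ = 25.30
SE = √(s₁²/n₁ + s₂²/n₂) = √(16.0²/56 + 12.8²/49) = 2.8134
df = 102.22 → 102 (Welch–Satterthwaite, rounded down)
t* = 1.660

CI: 25.30 ± 1.660 · 2.8134 = 25.30 ± 4.67 = (20.63, 29.97)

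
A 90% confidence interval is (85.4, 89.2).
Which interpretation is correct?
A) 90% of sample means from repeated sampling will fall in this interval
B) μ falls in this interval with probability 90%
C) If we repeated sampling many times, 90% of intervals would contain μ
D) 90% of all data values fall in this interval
C

A) Wrong — coverage applies to intervals containing μ, not to future x̄ values.
B) Wrong — μ is fixed; the randomness lives in the interval, not in μ.
C) Correct — this is the frequentist long-run coverage interpretation.
D) Wrong — a CI is about the parameter μ, not individual data values.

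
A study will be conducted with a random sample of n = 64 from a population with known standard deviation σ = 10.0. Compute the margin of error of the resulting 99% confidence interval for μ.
Margin of error = 3.22

Margin of error = z* · σ/√n
= 2.576 · 10.0/√64
= 2.576 · 10.0/8.0000
= 3.22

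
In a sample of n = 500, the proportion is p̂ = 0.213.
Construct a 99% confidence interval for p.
(0.166, 0.260)

Proportion CI:
SE = √(p̂(1-p̂)/n) = √(0.213 · 0.787 / 500) = 0.01831

z* = 2.576
Margin = z* · SE = 2.576 · 0.01831 = 0.0472

CI: 0.213 ± 0.0472 = (0.166, 0.260)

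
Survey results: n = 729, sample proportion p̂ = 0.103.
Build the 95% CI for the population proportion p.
(0.081, 0.125)

Proportion CI:
SE = √(p̂(1-p̂)/n) = √(0.103 · 0.897 / 729) = 0.01126

z* = 1.960
Margin = z* · SE = 1.960 · 0.01126 = 0.0221

CI: 0.103 ± 0.0221 = (0.081, 0.125)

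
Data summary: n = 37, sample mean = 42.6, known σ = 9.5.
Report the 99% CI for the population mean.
(38.58, 46.62)

z-interval (σ known):
z* = 2.576 for 99% confidence

Margin of error = z* · σ/√n = 2.576 · 9.5/√37 = 4.02

CI: (42.6 - 4.02, 42.6 + 4.02) = (38.58, 46.62)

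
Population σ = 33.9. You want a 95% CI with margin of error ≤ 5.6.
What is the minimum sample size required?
n ≥ 141

For margin E ≤ 5.6:
n ≥ (z* · σ / E)²
n ≥ (1.960 · 33.9 / 5.6)²
n ≥ 140.78

Minimum n = 141 (rounding up)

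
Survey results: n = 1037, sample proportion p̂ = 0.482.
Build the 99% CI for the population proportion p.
(0.442, 0.522)

Proportion CI:
SE = √(p̂(1-p̂)/n) = √(0.482 · 0.518 / 1037) = 0.01552

z* = 2.576
Margin = z* · SE = 2.576 · 0.01552 = 0.0400

CI: 0.482 ± 0.0400 = (0.442, 0.522)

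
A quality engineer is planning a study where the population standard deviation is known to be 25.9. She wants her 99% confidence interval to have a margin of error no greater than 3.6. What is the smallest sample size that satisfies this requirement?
n ≥ 344

For margin E ≤ 3.6:
n ≥ (z* · σ / E)²
n ≥ (2.576 · 25.9 / 3.6)²
n ≥ 343.47

Minimum n = 344 (rounding up)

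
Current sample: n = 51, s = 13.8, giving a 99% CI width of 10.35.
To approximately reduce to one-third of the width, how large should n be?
n ≈ 459

CI width ∝ 1/√n
To reduce width by factor 3, need √n to grow by 3 → need 3² = 9 times as many samples.

Current: n = 51, width = 10.35
New: n = 459, width ≈ 3.33

Width reduced by factor of 10.35/3.33 = 3.11.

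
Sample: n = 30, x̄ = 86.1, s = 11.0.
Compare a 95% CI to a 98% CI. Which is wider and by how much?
98% CI is wider by 1.68

df = 29
95% CI: t* = 2.045, (81.99, 90.21), width = 2 · t* · s/√n = 8.21
98% CI: t* = 2.462, (81.16, 91.04), width = 2 · t* · s/√n = 9.89

The 98% CI is wider by 9.89 - 8.21 = 1.68.
Higher confidence requires a wider interval.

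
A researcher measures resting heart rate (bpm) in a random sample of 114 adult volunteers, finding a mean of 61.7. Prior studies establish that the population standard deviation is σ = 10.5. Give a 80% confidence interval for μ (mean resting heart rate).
(60.44, 62.96)

z-interval (σ known):
z* = 1.282 for 80% confidence

Margin of error = z* · σ/√n = 1.282 · 10.5/√114 = 1.26

CI: (61.7 - 1.26, 61.7 + 1.26) = (60.44, 62.96)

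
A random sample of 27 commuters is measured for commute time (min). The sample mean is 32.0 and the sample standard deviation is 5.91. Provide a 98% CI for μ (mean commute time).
(29.18, 34.82)

t-interval (σ unknown):
df = n - 1 = 26
t* = 2.479 for 98% confidence

Margin of error = t* · s/√n = 2.479 · 5.91/√27 = 2.82

CI: (29.18, 34.82)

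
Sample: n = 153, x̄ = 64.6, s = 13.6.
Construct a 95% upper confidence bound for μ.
μ ≤ 66.42

Upper bound (one-sided):
t* = 1.655 (one-sided for 95%)
Upper bound = x̄ + t* · s/√n = 64.6 + 1.655 · 13.6/√153 = 66.42

We are 95% confident that μ ≤ 66.42.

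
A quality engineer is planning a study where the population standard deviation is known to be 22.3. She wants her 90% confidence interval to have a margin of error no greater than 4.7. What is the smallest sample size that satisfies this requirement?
n ≥ 61

For margin E ≤ 4.7:
n ≥ (z* · σ / E)²
n ≥ (1.645 · 22.3 / 4.7)²
n ≥ 60.92

Minimum n = 61 (rounding up)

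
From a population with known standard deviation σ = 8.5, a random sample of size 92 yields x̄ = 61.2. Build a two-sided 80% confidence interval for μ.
(60.06, 62.34)

z-interval (σ known):
z* = 1.282 for 80% confidence

Margin of error = z* · σ/√n = 1.282 · 8.5/√92 = 1.14

CI: (61.2 - 1.14, 61.2 + 1.14) = (60.06, 62.34)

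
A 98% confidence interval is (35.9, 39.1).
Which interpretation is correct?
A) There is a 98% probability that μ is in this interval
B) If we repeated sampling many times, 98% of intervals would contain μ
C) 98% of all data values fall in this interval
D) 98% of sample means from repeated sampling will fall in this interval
B

A) Wrong — μ is fixed; the randomness lives in the interval, not in μ.
B) Correct — this is the frequentist long-run coverage interpretation.
C) Wrong — a CI is about the parameter μ, not individual data values.
D) Wrong — coverage applies to intervals containing μ, not to future x̄ values.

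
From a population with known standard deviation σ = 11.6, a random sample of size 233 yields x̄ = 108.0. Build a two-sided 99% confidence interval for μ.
(106.04, 109.96)

z-interval (σ known):
z* = 2.576 for 99% confidence

Margin of error = z* · σ/√n = 2.576 · 11.6/√233 = 1.96

CI: (108.0 - 1.96, 108.0 + 1.96) = (106.04, 109.96)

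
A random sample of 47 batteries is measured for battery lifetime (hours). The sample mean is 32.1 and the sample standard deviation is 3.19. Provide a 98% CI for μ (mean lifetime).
(30.98, 33.22)

t-interval (σ unknown):
df = n - 1 = 46
t* = 2.410 for 98% confidence

Margin of error = t* · s/√n = 2.410 · 3.19/√47 = 1.12

CI: (30.98, 33.22)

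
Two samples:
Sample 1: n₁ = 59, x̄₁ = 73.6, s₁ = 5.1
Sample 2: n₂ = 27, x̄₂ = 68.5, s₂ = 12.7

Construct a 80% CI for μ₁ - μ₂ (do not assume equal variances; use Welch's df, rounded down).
(1.78, 8.42)

Difference: x̄₁ - x̄₂ = 5.10
SE = √(s₁²/n₁ + s₂²/n₂) = √(5.1²/59 + 12.7²/27) = 2.5327
df = 29.91 → 29 (Welch–Satterthwaite, rounded down)
t* = 1.311

CI: 5.10 ± 1.311 · 2.5327 = 5.10 ± 3.32 = (1.78, 8.42)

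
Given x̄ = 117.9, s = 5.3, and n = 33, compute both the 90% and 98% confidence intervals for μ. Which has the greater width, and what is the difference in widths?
98% CI is wider by 1.39

df = 32
90% CI: t* = 1.694, (116.34, 119.46), width = 2 · t* · s/√n = 3.13
98% CI: t* = 2.449, (115.64, 120.16), width = 2 · t* · s/√n = 4.52

The 98% CI is wider by 4.52 - 3.13 = 1.39.
Higher confidence requires a wider interval.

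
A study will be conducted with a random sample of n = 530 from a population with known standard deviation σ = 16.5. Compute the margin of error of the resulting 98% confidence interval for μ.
Margin of error = 1.67

Margin of error = z* · σ/√n
= 2.326 · 16.5/√530
= 2.326 · 16.5/23.0217
= 1.67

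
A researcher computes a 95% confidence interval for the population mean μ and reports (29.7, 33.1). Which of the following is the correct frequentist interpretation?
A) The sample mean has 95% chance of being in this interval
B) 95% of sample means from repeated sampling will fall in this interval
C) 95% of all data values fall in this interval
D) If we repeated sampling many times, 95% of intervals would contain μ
D

A) Wrong — x̄ is observed and sits in the interval by construction.
B) Wrong — coverage applies to intervals containing μ, not to future x̄ values.
C) Wrong — a CI is about the parameter μ, not individual data values.
D) Correct — this is the frequentist long-run coverage interpretation.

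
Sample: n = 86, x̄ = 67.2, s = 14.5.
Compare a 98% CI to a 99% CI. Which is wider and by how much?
99% CI is wider by 0.83

df = 85
98% CI: t* = 2.371, (63.49, 70.91), width = 2 · t* · s/√n = 7.41
99% CI: t* = 2.635, (63.08, 71.32), width = 2 · t* · s/√n = 8.24

The 99% CI is wider by 8.24 - 7.41 = 0.83.
Higher confidence requires a wider interval.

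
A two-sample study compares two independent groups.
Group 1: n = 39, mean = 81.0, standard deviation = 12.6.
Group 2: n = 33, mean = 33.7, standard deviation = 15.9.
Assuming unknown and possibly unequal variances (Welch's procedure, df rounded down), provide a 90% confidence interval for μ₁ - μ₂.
(41.58, 53.02)

Difference: x̄₁ - x̄₂ = 47.30
SE = √(s₁²/n₁ + s₂²/n₂) = √(12.6²/39 + 15.9²/33) = 3.4252
df = 60.63 → 60 (Welch–Satterthwaite, rounded down)
t* = 1.671

CI: 47.30 ± 1.671 · 3.4252 = 47.30 ± 5.72 = (41.58, 53.02)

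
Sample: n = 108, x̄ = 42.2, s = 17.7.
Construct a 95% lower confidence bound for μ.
μ ≥ 39.37

Lower bound (one-sided):
t* = 1.659 (one-sided for 95%)
Lower bound = x̄ - t* · s/√n = 42.2 - 1.659 · 17.7/√108 = 39.37

We are 95% confident that μ ≥ 39.37.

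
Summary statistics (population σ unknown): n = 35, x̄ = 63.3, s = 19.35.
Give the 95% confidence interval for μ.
(56.65, 69.95)

t-interval (σ unknown):
df = n - 1 = 34
t* = 2.032 for 95% confidence

Margin of error = t* · s/√n = 2.032 · 19.35/√35 = 6.65

CI: (56.65, 69.95)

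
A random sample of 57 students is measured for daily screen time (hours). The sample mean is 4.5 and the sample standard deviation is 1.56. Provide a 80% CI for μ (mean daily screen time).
(4.23, 4.77)

t-interval (σ unknown):
df = n - 1 = 56
t* = 1.297 for 80% confidence

Margin of error = t* · s/√n = 1.297 · 1.56/√57 = 0.27

CI: (4.23, 4.77)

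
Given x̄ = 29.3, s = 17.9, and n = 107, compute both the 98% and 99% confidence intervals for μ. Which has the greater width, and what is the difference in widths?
99% CI is wider by 0.91

df = 106
98% CI: t* = 2.362, (25.21, 33.39), width = 2 · t* · s/√n = 8.17
99% CI: t* = 2.623, (24.76, 33.84), width = 2 · t* · s/√n = 9.08

The 99% CI is wider by 9.08 - 8.17 = 0.91.
Higher confidence requires a wider interval.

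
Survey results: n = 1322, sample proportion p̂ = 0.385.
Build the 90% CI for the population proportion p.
(0.363, 0.407)

Proportion CI:
SE = √(p̂(1-p̂)/n) = √(0.385 · 0.615 / 1322) = 0.01338

z* = 1.645
Margin = z* · SE = 1.645 · 0.01338 = 0.0220

CI: 0.385 ± 0.0220 = (0.363, 0.407)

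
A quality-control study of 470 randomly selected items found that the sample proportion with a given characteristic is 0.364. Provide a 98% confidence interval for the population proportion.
(0.312, 0.416)

Proportion CI:
SE = √(p̂(1-p̂)/n) = √(0.364 · 0.636 / 470) = 0.02219

z* = 2.326
Margin = z* · SE = 2.326 · 0.02219 = 0.0516

CI: 0.364 ± 0.0516 = (0.312, 0.416)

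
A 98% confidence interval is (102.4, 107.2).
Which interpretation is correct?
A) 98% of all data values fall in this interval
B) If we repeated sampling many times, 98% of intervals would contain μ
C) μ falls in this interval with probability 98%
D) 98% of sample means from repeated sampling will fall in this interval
B

A) Wrong — a CI is about the parameter μ, not individual data values.
B) Correct — this is the frequentist long-run coverage interpretation.
C) Wrong — μ is fixed; the randomness lives in the interval, not in μ.
D) Wrong — coverage applies to intervals containing μ, not to future x̄ values.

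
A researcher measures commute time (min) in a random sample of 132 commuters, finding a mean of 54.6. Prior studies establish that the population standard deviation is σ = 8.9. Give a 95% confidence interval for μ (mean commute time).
(53.08, 56.12)

z-interval (σ known):
z* = 1.960 for 95% confidence

Margin of error = z* · σ/√n = 1.960 · 8.9/√132 = 1.52

CI: (54.6 - 1.52, 54.6 + 1.52) = (53.08, 56.12)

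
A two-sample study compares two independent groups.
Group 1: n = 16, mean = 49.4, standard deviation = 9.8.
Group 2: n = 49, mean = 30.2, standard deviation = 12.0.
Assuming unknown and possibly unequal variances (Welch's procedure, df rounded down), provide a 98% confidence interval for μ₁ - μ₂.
(11.85, 26.55)

Difference: x̄₁ - x̄₂ = 19.20
SE = √(s₁²/n₁ + s₂²/n₂) = √(9.8²/16 + 12.0²/49) = 2.9902
df = 30.96 → 30 (Welch–Satterthwaite, rounded down)
t* = 2.457

CI: 19.20 ± 2.457 · 2.9902 = 19.20 ± 7.35 = (11.85, 26.55)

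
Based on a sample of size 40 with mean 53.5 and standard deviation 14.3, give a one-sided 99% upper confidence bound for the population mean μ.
μ ≤ 58.99

Upper bound (one-sided):
t* = 2.426 (one-sided for 99%)
Upper bound = x̄ + t* · s/√n = 53.5 + 2.426 · 14.3/√40 = 58.99

We are 99% confident that μ ≤ 58.99.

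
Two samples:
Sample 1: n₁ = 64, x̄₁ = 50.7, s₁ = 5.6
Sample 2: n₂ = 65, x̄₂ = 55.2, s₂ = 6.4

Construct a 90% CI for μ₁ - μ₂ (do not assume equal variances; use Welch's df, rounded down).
(-6.25, -2.75)

Difference: x̄₁ - x̄₂ = -4.50
SE = √(s₁²/n₁ + s₂²/n₂) = √(5.6²/64 + 6.4²/65) = 1.0584
df = 125.28 → 125 (Welch–Satterthwaite, rounded down)
t* = 1.657

CI: -4.50 ± 1.657 · 1.0584 = -4.50 ± 1.75 = (-6.25, -2.75)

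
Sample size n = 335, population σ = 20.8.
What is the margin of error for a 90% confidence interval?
Margin of error = 1.87

Margin of error = z* · σ/√n
= 1.645 · 20.8/√335
= 1.645 · 20.8/18.3030
= 1.87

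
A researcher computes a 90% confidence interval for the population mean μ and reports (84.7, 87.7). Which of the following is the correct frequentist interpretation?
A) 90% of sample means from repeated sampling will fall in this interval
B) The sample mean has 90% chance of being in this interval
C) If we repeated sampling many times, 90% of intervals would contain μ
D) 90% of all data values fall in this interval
C

A) Wrong — coverage applies to intervals containing μ, not to future x̄ values.
B) Wrong — x̄ is observed and sits in the interval by construction.
C) Correct — this is the frequentist long-run coverage interpretation.
D) Wrong — a CI is about the parameter μ, not individual data values.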